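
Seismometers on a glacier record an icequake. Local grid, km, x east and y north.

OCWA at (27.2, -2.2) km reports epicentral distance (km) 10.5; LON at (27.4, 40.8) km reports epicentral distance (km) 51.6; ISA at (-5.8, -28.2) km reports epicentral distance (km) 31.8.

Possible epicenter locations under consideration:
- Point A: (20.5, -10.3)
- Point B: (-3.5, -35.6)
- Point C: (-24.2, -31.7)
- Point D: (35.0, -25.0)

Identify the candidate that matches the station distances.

For each candidate, compare |candidate − station| to the reported distance:
Point A: residuals OCWA 0.0, LON 0.0, ISA 0.0 → max 0.0 km
Point B: residuals OCWA 34.9, LON 30.8, ISA 24.1 → max 34.9 km
Point C: residuals OCWA 48.8, LON 37.4, ISA 13.1 → max 48.8 km
Point D: residuals OCWA 13.6, LON 14.6, ISA 9.1 → max 14.6 km
Only Point A has all residuals ≈ 0.

Point A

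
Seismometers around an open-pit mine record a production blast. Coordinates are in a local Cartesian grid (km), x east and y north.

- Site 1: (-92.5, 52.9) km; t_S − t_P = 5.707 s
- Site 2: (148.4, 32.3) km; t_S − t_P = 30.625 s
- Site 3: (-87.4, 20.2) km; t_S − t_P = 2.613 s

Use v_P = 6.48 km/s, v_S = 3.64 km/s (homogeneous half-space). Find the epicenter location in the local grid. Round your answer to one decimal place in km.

-104.7 km east, 7.1 km north

Distance from S−P lag: d = Δt · v_P v_S / (v_P − v_S) = Δt · (6.48·3.64)/(6.48−3.64) ≈ 8.3054·Δt.
So d_Site 1 = 47.40, d_Site 2 = 254.35, d_Site 3 = 21.70 km.
Circle about each station: (x + 92.5)² + (y − 52.9)² = 47.40²; (x − 148.4)² + (y − 32.3)² = 254.35²; (x + 87.4)² + (y − 20.2)² = 21.70².
Subtracting pairs of circle equations eliminates x²+y² and gives linear equations (the radical axes):
481.8 x − 41.2 y = -50735.97
10.2 x − 65.4 y = -1531.99
Solving the 2×2 system: x ≈ -104.7, y ≈ 7.1 km.
Check against Site 1 (with the unrounded x, y): √((x + 92.5)²+(y − 52.9)²) = 47.40 ≈ 47.40 km. ✓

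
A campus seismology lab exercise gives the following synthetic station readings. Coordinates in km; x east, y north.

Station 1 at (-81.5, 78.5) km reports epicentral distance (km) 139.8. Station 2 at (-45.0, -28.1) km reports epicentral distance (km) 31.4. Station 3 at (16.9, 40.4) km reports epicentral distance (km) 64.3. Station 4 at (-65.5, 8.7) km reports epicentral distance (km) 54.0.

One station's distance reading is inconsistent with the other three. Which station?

Solve using three stations at a time. Using Station 2, Station 3, Station 4 (subtract circle equations pairwise → linear system) gives (x, y) ≈ (-16.7, -14.4).
Distances from that point to each station vs reported:
  Station 1: calculated 113.3 vs reported 139.8 → residual 26.5 km
  Station 2: calculated 31.4 vs reported 31.4 → residual 0.0 km
  Station 3: calculated 64.3 vs reported 64.3 → residual 0.0 km
  Station 4: calculated 54.0 vs reported 54.0 → residual 0.0 km
Station 2, Station 3, Station 4 are mutually consistent (residuals ≈ 0); Station 1 is off by 26.5 km.

Station 1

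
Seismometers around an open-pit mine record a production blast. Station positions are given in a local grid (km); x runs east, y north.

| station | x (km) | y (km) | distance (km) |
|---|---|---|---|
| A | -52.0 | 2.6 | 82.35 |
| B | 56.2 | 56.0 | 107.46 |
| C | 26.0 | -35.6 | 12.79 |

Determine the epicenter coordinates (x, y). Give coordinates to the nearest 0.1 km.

16.1 km east, -43.7 km north

Circle about each station: (x + 52.0)² + (y − 2.6)² = 82.35²; (x − 56.2)² + (y − 56.0)² = 107.46²; (x − 26.0)² + (y + 35.6)² = 12.79².
Subtracting the A equation from the B and C equations removes the quadratic terms:
216.4 x + 106.8 y = -1182.45
156.0 x − 76.4 y = 5850.54
Solving the 2×2 system: x ≈ 16.1, y ≈ -43.7 km.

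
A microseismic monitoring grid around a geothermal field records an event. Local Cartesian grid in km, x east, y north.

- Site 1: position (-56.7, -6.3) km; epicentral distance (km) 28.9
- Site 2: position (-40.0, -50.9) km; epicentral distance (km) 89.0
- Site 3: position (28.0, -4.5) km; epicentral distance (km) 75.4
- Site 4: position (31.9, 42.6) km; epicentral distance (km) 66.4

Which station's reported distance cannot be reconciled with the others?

Site 1

Solve using three stations at a time. Using Site 2, Site 3, Site 4 (subtract circle equations pairwise → linear system) gives (x, y) ≈ (-34.3, 37.9).
Distances from that point to each station vs reported:
  Site 1: calculated 49.6 vs reported 28.9 → residual 20.7 km
  Site 2: calculated 89.0 vs reported 89.0 → residual 0.0 km
  Site 3: calculated 75.4 vs reported 75.4 → residual 0.0 km
  Site 4: calculated 66.4 vs reported 66.4 → residual 0.0 km
Site 2, Site 3, Site 4 are mutually consistent (residuals ≈ 0); Site 1 is off by 20.7 km.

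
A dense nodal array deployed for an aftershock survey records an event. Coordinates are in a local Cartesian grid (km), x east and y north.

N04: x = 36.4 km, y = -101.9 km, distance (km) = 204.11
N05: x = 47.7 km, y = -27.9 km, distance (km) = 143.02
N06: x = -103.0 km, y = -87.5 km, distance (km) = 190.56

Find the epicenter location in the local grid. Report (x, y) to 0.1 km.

Circle about each station: (x − 36.4)² + (y + 101.9)² = 204.11²; (x − 47.7)² + (y + 27.9)² = 143.02²; (x + 103.0)² + (y + 87.5)² = 190.56².
Subtracting the N04 equation from the N05 and N06 equations removes the quadratic terms:
22.6 x + 148.0 y = 12551.30
-278.8 x + 28.8 y = 11904.46
Solving the 2×2 system: x ≈ -33.4, y ≈ 89.9 km.

-33.4 km east, 89.9 km north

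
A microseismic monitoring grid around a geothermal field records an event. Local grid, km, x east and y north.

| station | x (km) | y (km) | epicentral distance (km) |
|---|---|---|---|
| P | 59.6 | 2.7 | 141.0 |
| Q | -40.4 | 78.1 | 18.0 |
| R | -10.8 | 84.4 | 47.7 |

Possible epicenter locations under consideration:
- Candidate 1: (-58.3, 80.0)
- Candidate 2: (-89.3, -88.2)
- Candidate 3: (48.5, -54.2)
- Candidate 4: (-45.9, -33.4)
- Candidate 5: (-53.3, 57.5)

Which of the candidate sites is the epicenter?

Candidate 1

For each candidate, compare |candidate − station| to the reported distance:
Candidate 1: residuals P 0.0, Q 0.0, R 0.0 → max 0.0 km
Candidate 2: residuals P 33.5, Q 155.3, R 141.9 → max 155.3 km
Candidate 3: residuals P 83.0, Q 141.4, R 103.1 → max 141.4 km
Candidate 4: residuals P 29.5, Q 93.6, R 75.2 → max 93.6 km
Candidate 5: residuals P 15.5, Q 6.3, R 2.6 → max 15.5 km
Only Candidate 1 has all residuals ≈ 0.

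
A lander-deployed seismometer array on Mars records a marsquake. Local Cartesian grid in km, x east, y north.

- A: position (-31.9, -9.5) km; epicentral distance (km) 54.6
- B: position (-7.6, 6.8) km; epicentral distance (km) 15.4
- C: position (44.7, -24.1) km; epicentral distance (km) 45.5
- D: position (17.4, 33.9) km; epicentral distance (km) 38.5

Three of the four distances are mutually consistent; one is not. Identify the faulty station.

A

Solve using three stations at a time. Using B, C, D (subtract circle equations pairwise → linear system) gives (x, y) ≈ (4.7, -2.4).
Distances from that point to each station vs reported:
  A: calculated 37.3 vs reported 54.6 → residual 17.3 km
  B: calculated 15.4 vs reported 15.4 → residual 0.0 km
  C: calculated 45.5 vs reported 45.5 → residual 0.0 km
  D: calculated 38.5 vs reported 38.5 → residual 0.0 km
B, C, D are mutually consistent (residuals ≈ 0); A is off by 17.3 km.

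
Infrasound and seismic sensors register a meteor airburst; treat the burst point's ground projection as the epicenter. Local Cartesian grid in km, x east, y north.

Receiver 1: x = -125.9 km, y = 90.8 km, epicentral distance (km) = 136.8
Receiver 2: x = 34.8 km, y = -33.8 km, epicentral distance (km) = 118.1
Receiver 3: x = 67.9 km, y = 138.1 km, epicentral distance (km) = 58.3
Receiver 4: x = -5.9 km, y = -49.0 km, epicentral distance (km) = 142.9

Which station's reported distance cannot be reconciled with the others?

Solve using three stations at a time. Using Receiver 2, Receiver 3, Receiver 4 (subtract circle equations pairwise → linear system) gives (x, y) ≈ (47.3, 83.6).
Distances from that point to each station vs reported:
  Receiver 1: calculated 173.3 vs reported 136.8 → residual 36.5 km
  Receiver 2: calculated 118.1 vs reported 118.1 → residual 0.0 km
  Receiver 3: calculated 58.3 vs reported 58.3 → residual 0.0 km
  Receiver 4: calculated 142.9 vs reported 142.9 → residual 0.0 km
Receiver 2, Receiver 3, Receiver 4 are mutually consistent (residuals ≈ 0); Receiver 1 is off by 36.5 km.

Receiver 1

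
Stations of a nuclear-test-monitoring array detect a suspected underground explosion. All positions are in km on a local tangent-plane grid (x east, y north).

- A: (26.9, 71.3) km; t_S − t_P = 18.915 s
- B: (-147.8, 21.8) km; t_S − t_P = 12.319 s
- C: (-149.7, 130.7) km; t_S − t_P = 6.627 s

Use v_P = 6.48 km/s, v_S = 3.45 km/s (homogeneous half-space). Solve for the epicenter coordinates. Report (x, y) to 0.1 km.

Distance from S−P lag: d = Δt · v_P v_S / (v_P − v_S) = Δt · (6.48·3.45)/(6.48−3.45) ≈ 7.3782·Δt.
So d_A = 139.56, d_B = 90.89, d_C = 48.90 km.
Circle about each station: (x − 26.9)² + (y − 71.3)² = 139.56²; (x + 147.8)² + (y − 21.8)² = 90.89²; (x + 149.7)² + (y − 130.7)² = 48.90².
Subtracting the A equation from the B and C equations removes the quadratic terms:
-349.4 x − 99.0 y = 27728.78
-353.2 x + 118.8 y = 50771.06
Solving the 2×2 system: x ≈ -108.8, y ≈ 103.9 km.
Check against A (with the unrounded x, y): √((x − 26.9)²+(y − 71.3)²) = 139.56 ≈ 139.56 km. ✓

x ≈ -108.8 km, y ≈ 103.9 km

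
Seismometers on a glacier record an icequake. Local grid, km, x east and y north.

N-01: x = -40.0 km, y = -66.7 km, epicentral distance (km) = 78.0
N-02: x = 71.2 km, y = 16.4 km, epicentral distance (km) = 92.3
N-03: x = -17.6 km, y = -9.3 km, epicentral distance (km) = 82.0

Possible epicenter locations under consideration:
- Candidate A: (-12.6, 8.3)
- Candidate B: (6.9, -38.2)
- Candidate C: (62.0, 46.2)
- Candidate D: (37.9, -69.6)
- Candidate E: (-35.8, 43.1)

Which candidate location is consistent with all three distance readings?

Candidate D

For each candidate, compare |candidate − station| to the reported distance:
Candidate A: residuals N-01 1.8, N-02 8.1, N-03 63.7 → max 63.7 km
Candidate B: residuals N-01 23.1, N-02 7.9, N-03 44.1 → max 44.1 km
Candidate C: residuals N-01 74.2, N-02 61.1, N-03 15.0 → max 74.2 km
Candidate D: residuals N-01 0.0, N-02 0.1, N-03 0.0 → max 0.1 km
Candidate E: residuals N-01 31.9, N-02 18.0, N-03 26.5 → max 31.9 km
Only Candidate D has all residuals ≈ 0.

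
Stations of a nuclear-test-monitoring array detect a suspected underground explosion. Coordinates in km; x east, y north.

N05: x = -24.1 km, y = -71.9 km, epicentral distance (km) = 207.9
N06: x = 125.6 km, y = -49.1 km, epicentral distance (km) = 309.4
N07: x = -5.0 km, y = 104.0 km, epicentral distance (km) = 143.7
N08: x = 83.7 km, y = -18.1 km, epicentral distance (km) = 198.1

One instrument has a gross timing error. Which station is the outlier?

Solve using three stations at a time. Using N05, N06, N07 (subtract circle equations pairwise → linear system) gives (x, y) ≈ (-148.3, 94.7).
Distances from that point to each station vs reported:
  N05: calculated 207.8 vs reported 207.9 → residual 0.1 km
  N06: calculated 309.3 vs reported 309.4 → residual 0.1 km
  N07: calculated 143.6 vs reported 143.7 → residual 0.1 km
  N08: calculated 257.9 vs reported 198.1 → residual 59.8 km
N05, N06, N07 are mutually consistent (residuals ≈ 0); N08 is off by 59.8 km.

N08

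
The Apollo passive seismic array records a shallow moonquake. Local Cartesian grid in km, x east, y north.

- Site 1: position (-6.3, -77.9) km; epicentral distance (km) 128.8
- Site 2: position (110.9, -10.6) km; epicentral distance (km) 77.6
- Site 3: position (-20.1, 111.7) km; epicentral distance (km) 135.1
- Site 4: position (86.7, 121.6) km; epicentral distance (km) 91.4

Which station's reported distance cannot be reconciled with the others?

Site 3

Solve using three stations at a time. Using Site 1, Site 2, Site 4 (subtract circle equations pairwise → linear system) gives (x, y) ≈ (50.3, 37.8).
Distances from that point to each station vs reported:
  Site 1: calculated 128.8 vs reported 128.8 → residual 0.0 km
  Site 2: calculated 77.6 vs reported 77.6 → residual 0.0 km
  Site 3: calculated 102.0 vs reported 135.1 → residual 33.1 km
  Site 4: calculated 91.4 vs reported 91.4 → residual 0.0 km
Site 1, Site 2, Site 4 are mutually consistent (residuals ≈ 0); Site 3 is off by 33.1 km.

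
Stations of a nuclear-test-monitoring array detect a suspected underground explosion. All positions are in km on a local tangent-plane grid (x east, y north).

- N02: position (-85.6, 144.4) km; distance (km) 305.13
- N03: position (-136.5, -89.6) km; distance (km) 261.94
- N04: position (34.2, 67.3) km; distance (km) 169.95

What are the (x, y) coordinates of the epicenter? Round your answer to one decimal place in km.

Circle about each station: (x + 85.6)² + (y − 144.4)² = 305.13²; (x + 136.5)² + (y + 89.6)² = 261.94²; (x − 34.2)² + (y − 67.3)² = 169.95².
Subtracting the N02 equation from the N03 and N04 equations removes the quadratic terms:
-101.8 x − 468.0 y = 22973.44
239.6 x − 154.2 y = 41741.52
Solving the 2×2 system: x ≈ 125.1, y ≈ -76.3 km.
Check against N02 (with the unrounded x, y): √((x + 85.6)²+(y − 144.4)²) = 305.13 ≈ 305.13 km. ✓

x ≈ 125.1 km, y ≈ -76.3 km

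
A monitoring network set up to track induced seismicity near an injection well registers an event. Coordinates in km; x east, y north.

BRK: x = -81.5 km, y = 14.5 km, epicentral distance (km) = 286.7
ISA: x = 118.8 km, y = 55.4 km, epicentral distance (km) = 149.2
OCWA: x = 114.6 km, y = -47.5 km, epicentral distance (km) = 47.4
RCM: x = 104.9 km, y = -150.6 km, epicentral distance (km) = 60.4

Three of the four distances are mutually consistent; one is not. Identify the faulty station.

BRK

Solve using three stations at a time. Using ISA, OCWA, RCM (subtract circle equations pairwise → linear system) gives (x, y) ≈ (124.1, -93.6).
Distances from that point to each station vs reported:
  BRK: calculated 232.2 vs reported 286.7 → residual 54.5 km
  ISA: calculated 149.1 vs reported 149.2 → residual 0.1 km
  OCWA: calculated 47.1 vs reported 47.4 → residual 0.3 km
  RCM: calculated 60.1 vs reported 60.4 → residual 0.3 km
ISA, OCWA, RCM are mutually consistent (residuals ≈ 0); BRK is off by 54.5 km.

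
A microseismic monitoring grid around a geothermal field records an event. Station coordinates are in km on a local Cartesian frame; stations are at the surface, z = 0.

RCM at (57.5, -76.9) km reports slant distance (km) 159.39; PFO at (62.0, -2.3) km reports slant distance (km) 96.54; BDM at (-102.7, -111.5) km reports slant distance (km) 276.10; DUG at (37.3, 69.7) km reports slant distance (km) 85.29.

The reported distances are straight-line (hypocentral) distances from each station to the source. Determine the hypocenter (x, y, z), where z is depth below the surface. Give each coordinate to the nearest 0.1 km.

x ≈ 101.5 km, y ≈ 65.7 km, depth ≈ 56.0 km

Each station gives a sphere (x−x_i)² + (y−y_i)² + z² = d_i² (stations at z=0).
Subtracting the RCM sphere from PFO and BDM: z² cancels, leaving linear equations in x and y:
9.0 x + 149.2 y = 10714.63
-320.4 x − 69.2 y = -37066.36
Solving: x ≈ 101.500, y ≈ 65.691 km (keep extra digits for the depth step; rounded: 101.5, 65.7).
Then from the RCM sphere: z² = 159.39² − (x − 57.5)² − (y + 76.9)² with x = 101.500, y = 65.691, so z ≈ 56.009 ≈ 56.0 km.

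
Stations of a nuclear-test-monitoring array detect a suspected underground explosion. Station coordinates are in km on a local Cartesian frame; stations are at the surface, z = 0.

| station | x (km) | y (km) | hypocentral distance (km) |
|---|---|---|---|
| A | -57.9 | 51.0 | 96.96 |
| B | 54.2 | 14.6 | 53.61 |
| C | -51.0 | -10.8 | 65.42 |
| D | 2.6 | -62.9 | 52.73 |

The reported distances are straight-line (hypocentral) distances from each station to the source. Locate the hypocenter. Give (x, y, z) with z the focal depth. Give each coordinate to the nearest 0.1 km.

Each station gives a sphere (x−x_i)² + (y−y_i)² + z² = d_i² (stations at z=0).
Subtracting the A sphere from B and C: z² cancels, leaving linear equations in x and y:
224.2 x − 72.8 y = 3724.60
13.8 x − 123.6 y = 1885.70
Solving: x ≈ 12.098, y ≈ -13.906 km (keep extra digits for the depth step; rounded: 12.1, -13.9).
Then from the A sphere: z² = 96.96² − (x + 57.9)² − (y − 51.0)² with x = 12.098, y = -13.906, so z ≈ 16.992 ≈ 17.0 km.

(12.1, -13.9, 17.0)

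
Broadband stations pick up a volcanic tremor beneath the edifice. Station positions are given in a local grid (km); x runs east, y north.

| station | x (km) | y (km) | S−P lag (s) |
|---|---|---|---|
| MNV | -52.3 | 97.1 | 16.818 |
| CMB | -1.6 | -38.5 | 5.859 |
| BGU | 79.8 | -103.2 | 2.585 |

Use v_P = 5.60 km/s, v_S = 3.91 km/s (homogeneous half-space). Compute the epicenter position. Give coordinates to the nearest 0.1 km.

Distance from S−P lag: d = Δt · v_P v_S / (v_P − v_S) = Δt · (5.60·3.91)/(5.60−3.91) ≈ 12.9562·Δt.
So d_MNV = 217.90, d_CMB = 75.91, d_BGU = 33.49 km.
Circle about each station: (x + 52.3)² + (y − 97.1)² = 217.90²; (x + 1.6)² + (y + 38.5)² = 75.91²; (x − 79.8)² + (y + 103.2)² = 33.49².
Subtracting pairs of circle equations eliminates x²+y² and gives linear equations (the radical axes):
101.4 x − 271.2 y = 31039.19
264.2 x − 400.6 y = 51213.41
Solving the 2×2 system: x ≈ 46.9, y ≈ -96.9 km.

x ≈ 46.9 km, y ≈ -96.9 km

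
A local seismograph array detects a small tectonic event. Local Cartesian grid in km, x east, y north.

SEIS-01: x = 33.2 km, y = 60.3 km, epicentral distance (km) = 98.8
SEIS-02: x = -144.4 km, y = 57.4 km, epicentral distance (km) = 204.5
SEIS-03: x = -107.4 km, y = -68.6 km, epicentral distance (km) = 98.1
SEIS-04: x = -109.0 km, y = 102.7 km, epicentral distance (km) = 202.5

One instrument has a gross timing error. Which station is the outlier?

SEIS-03

Solve using three stations at a time. Using SEIS-01, SEIS-02, SEIS-04 (subtract circle equations pairwise → linear system) gives (x, y) ≈ (36.2, -38.3).
Distances from that point to each station vs reported:
  SEIS-01: calculated 98.6 vs reported 98.8 → residual 0.2 km
  SEIS-02: calculated 204.4 vs reported 204.5 → residual 0.1 km
  SEIS-03: calculated 146.8 vs reported 98.1 → residual 48.7 km
  SEIS-04: calculated 202.4 vs reported 202.5 → residual 0.1 km
SEIS-01, SEIS-02, SEIS-04 are mutually consistent (residuals ≈ 0); SEIS-03 is off by 48.7 km.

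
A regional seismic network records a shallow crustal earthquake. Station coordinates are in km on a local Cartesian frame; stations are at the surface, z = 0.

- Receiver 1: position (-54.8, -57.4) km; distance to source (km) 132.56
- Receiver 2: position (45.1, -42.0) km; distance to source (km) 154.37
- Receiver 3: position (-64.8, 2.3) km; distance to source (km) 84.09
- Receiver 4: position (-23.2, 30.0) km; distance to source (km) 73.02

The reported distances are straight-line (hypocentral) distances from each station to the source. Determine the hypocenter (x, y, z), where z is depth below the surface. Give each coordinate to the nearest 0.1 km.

Each station gives a sphere (x−x_i)² + (y−y_i)² + z² = d_i² (stations at z=0).
Subtracting the Receiver 1 sphere from Receiver 2 and Receiver 3: z² cancels, leaving linear equations in x and y:
199.8 x + 30.8 y = -8757.73
-20.0 x + 119.4 y = 8407.56
Solving: x ≈ -53.311, y ≈ 61.485 km (keep extra digits for the depth step; rounded: -53.3, 61.5).
Then from the Receiver 1 sphere: z² = 132.56² − (x + 54.8)² − (y + 57.4)² with x = -53.311, y = 61.485, so z ≈ 58.620 ≈ 58.6 km.

(-53.3, 61.5, 58.6)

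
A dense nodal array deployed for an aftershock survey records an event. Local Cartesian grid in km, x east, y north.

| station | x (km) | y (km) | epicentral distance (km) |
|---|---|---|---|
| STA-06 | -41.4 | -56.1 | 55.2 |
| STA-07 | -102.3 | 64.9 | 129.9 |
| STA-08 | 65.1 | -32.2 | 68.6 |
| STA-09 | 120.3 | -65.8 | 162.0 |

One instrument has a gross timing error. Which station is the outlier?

STA-09

Solve using three stations at a time. Using STA-06, STA-07, STA-08 (subtract circle equations pairwise → linear system) gives (x, y) ≈ (-1.9, -17.5).
Distances from that point to each station vs reported:
  STA-06: calculated 55.2 vs reported 55.2 → residual 0.0 km
  STA-07: calculated 129.9 vs reported 129.9 → residual 0.0 km
  STA-08: calculated 68.6 vs reported 68.6 → residual 0.0 km
  STA-09: calculated 131.4 vs reported 162.0 → residual 30.6 km
STA-06, STA-07, STA-08 are mutually consistent (residuals ≈ 0); STA-09 is off by 30.6 km.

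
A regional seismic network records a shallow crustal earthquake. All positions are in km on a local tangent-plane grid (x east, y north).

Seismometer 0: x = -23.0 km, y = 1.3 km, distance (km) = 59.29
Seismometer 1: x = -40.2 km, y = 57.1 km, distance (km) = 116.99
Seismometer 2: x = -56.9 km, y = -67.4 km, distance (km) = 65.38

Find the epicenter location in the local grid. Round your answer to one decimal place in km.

x ≈ 6.2 km, y ≈ -50.3 km

Circle about each station: (x + 23.0)² + (y − 1.3)² = 59.29²; (x + 40.2)² + (y − 57.1)² = 116.99²; (x + 56.9)² + (y + 67.4)² = 65.38².
Subtracting the Seismometer 0 equation from the Seismometer 1 and Seismometer 2 equations removes the quadratic terms:
-34.4 x + 111.6 y = -5825.60
-67.8 x − 137.4 y = 6490.44
Solving the 2×2 system: x ≈ 6.2, y ≈ -50.3 km.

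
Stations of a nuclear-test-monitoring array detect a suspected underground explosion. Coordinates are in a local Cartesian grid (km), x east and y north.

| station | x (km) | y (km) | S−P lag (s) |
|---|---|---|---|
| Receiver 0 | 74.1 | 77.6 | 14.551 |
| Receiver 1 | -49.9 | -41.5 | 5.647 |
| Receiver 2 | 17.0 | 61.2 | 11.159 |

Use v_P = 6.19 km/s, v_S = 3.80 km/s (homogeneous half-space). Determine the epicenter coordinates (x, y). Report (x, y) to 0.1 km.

Distance from S−P lag: d = Δt · v_P v_S / (v_P − v_S) = Δt · (6.19·3.80)/(6.19−3.80) ≈ 9.8418·Δt.
So d_Receiver 0 = 143.21, d_Receiver 1 = 55.58, d_Receiver 2 = 109.83 km.
Circle about each station: (x − 74.1)² + (y − 77.6)² = 143.21²; (x + 49.9)² + (y + 41.5)² = 55.58²; (x − 17.0)² + (y − 61.2)² = 109.83².
Subtracting the Receiver 0 equation from the Receiver 1 and Receiver 2 equations removes the quadratic terms:
-248.0 x − 238.2 y = 10119.66
-114.2 x − 32.8 y = 968.35
Solving the 2×2 system: x ≈ 5.3, y ≈ -48.0 km.
Check against Receiver 0 (with the unrounded x, y): √((x − 74.1)²+(y − 77.6)²) = 143.22 ≈ 143.21 km. ✓

(5.3, -48.0)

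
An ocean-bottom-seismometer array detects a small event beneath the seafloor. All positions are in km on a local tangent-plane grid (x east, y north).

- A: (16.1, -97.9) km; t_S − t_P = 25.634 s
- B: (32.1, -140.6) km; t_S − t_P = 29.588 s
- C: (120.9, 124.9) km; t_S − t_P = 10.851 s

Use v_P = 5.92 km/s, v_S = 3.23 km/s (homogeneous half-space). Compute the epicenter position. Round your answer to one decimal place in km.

125.4 km east, 47.9 km north

Distance from S−P lag: d = Δt · v_P v_S / (v_P − v_S) = Δt · (5.92·3.23)/(5.92−3.23) ≈ 7.1084·Δt.
So d_A = 182.22, d_B = 210.32, d_C = 77.13 km.
Circle about each station: (x − 16.1)² + (y + 97.9)² = 182.22²; (x − 32.1)² + (y + 140.6)² = 210.32²; (x − 120.9)² + (y − 124.9)² = 77.13².
Subtracting pairs of circle equations eliminates x²+y² and gives linear equations (the radical axes):
32.0 x − 85.4 y = -75.22
209.6 x + 445.6 y = 47628.29
Solving the 2×2 system: x ≈ 125.4, y ≈ 47.9 km.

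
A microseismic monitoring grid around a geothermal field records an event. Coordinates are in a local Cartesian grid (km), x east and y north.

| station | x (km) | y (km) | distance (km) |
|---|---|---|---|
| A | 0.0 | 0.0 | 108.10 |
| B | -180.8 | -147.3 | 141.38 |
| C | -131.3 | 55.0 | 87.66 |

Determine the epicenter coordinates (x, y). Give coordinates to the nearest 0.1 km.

-104.3 km east, -28.4 km north

Circle about each station: x² + y² = 108.10²; (x + 180.8)² + (y + 147.3)² = 141.38²; (x + 131.3)² + (y − 55.0)² = 87.66².
Subtracting pairs of circle equations eliminates x²+y² and gives linear equations (the radical axes):
-361.6 x − 294.6 y = 46083.24
-262.6 x + 110.0 y = 24266.02
Solving the 2×2 system: x ≈ -104.3, y ≈ -28.4 km.
Check against A (with the unrounded x, y): √(x²+y²) = 108.10 ≈ 108.10 km. ✓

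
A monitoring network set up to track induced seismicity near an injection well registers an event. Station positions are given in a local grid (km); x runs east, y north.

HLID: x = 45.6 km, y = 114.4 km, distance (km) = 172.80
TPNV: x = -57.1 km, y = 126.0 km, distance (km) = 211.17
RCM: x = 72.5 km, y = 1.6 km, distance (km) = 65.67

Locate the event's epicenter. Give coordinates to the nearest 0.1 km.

45.8 km east, -58.4 km north

Circle about each station: (x − 45.6)² + (y − 114.4)² = 172.80²; (x + 57.1)² + (y − 126.0)² = 211.17²; (x − 72.5)² + (y − 1.6)² = 65.67².
Subtracting the HLID equation from the TPNV and RCM equations removes the quadratic terms:
-205.4 x + 23.2 y = -10763.24
53.8 x − 225.6 y = 15639.38
Solving the 2×2 system: x ≈ 45.8, y ≈ -58.4 km.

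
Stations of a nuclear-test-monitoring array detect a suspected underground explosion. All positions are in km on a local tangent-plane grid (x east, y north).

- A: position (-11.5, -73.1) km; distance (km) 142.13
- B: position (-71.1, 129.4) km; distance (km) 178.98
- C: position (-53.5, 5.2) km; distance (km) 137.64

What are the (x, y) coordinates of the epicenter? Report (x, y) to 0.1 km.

80.9 km east, 34.9 km north

Circle about each station: (x + 11.5)² + (y + 73.1)² = 142.13²; (x + 71.1)² + (y − 129.4)² = 178.98²; (x + 53.5)² + (y − 5.2)² = 137.64².
Subtracting the A equation from the B and C equations removes the quadratic terms:
-119.2 x + 405.0 y = 4490.81
-84.0 x + 156.6 y = -1330.40
Solving the 2×2 system: x ≈ 80.9, y ≈ 34.9 km.
Check against A (with the unrounded x, y): √((x + 11.5)²+(y + 73.1)²) = 142.13 ≈ 142.13 km. ✓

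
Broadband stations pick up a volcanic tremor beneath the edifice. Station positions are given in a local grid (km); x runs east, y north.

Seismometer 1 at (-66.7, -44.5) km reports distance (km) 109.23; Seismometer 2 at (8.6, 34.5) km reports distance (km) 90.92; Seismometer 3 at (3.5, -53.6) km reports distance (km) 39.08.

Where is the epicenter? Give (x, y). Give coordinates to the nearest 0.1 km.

42.4 km east, -49.9 km north

Circle about each station: (x + 66.7)² + (y + 44.5)² = 109.23²; (x − 8.6)² + (y − 34.5)² = 90.92²; (x − 3.5)² + (y + 53.6)² = 39.08².
Subtracting pairs of circle equations eliminates x²+y² and gives linear equations (the radical axes):
150.6 x + 158.0 y = -1500.18
140.4 x − 18.2 y = 6860.02
Solving the 2×2 system: x ≈ 42.4, y ≈ -49.9 km.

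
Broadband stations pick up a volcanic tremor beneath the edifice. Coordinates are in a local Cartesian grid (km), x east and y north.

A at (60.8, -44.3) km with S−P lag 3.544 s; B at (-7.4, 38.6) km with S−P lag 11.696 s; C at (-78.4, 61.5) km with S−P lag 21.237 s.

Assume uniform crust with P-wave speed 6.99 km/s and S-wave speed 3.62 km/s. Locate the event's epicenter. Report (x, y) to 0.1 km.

60.0 km east, -17.7 km north

Distance from S−P lag: d = Δt · v_P v_S / (v_P − v_S) = Δt · (6.99·3.62)/(6.99−3.62) ≈ 7.5085·Δt.
So d_A = 26.61, d_B = 87.82, d_C = 159.46 km.
Circle about each station: (x − 60.8)² + (y + 44.3)² = 26.61²; (x + 7.4)² + (y − 38.6)² = 87.82²; (x + 78.4)² + (y − 61.5)² = 159.46².
Subtracting the A equation from the B and C equations removes the quadratic terms:
-136.4 x + 165.8 y = -11118.67
-278.4 x + 211.6 y = -20449.72
Solving the 2×2 system: x ≈ 60.0, y ≈ -17.7 km.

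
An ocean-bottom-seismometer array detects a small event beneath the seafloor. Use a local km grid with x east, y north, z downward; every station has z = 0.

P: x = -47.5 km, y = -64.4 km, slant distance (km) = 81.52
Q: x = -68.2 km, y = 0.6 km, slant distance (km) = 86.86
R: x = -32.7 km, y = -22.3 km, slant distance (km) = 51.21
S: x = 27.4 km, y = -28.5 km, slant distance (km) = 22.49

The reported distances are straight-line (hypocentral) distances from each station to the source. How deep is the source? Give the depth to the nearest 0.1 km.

Each station gives a sphere (x−x_i)² + (y−y_i)² + z² = d_i² (stations at z=0).
Subtracting the P sphere from Q and R: z² cancels, leaving linear equations in x and y:
-41.4 x + 130.0 y = -2651.16
29.6 x + 84.2 y = -813.98
Solving: x ≈ 16.009, y ≈ -15.295 km (keep extra digits for the depth step; rounded: 16.0, -15.3).
Then from the P sphere: z² = 81.52² − (x + 47.5)² − (y + 64.4)² with x = 16.009, y = -15.295, so z ≈ 14.171 ≈ 14.2 km.

depth ≈ 14.2 km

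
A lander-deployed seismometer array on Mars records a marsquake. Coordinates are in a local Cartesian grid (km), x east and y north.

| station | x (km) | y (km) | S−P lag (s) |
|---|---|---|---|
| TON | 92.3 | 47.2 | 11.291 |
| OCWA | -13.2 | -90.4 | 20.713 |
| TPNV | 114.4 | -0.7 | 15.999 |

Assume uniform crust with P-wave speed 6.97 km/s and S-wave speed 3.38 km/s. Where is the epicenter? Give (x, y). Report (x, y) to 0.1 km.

x ≈ 18.4 km, y ≈ 41.8 km

Distance from S−P lag: d = Δt · v_P v_S / (v_P − v_S) = Δt · (6.97·3.38)/(6.97−3.38) ≈ 6.5623·Δt.
So d_TON = 74.09, d_OCWA = 135.92, d_TPNV = 104.99 km.
Circle about each station: (x − 92.3)² + (y − 47.2)² = 74.09²; (x + 13.2)² + (y + 90.4)² = 135.92²; (x − 114.4)² + (y + 0.7)² = 104.99².
Subtracting the TON equation from the OCWA and TPNV equations removes the quadratic terms:
-211.0 x − 275.2 y = -15385.65
44.2 x − 95.8 y = -3192.85
Solving the 2×2 system: x ≈ 18.4, y ≈ 41.8 km.
Check against TON (with the unrounded x, y): √((x − 92.3)²+(y − 47.2)²) = 74.11 ≈ 74.09 km. ✓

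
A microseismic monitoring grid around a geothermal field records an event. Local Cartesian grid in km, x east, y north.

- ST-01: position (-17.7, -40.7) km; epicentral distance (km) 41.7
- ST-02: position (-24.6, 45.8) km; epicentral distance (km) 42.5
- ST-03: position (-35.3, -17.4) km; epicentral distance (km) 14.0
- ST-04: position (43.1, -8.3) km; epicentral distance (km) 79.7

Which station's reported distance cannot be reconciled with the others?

Solve using three stations at a time. Using ST-01, ST-03, ST-04 (subtract circle equations pairwise → linear system) gives (x, y) ≈ (-36.5, -3.5).
Distances from that point to each station vs reported:
  ST-01: calculated 41.7 vs reported 41.7 → residual 0.0 km
  ST-02: calculated 50.7 vs reported 42.5 → residual 8.2 km
  ST-03: calculated 14.0 vs reported 14.0 → residual 0.0 km
  ST-04: calculated 79.7 vs reported 79.7 → residual 0.0 km
ST-01, ST-03, ST-04 are mutually consistent (residuals ≈ 0); ST-02 is off by 8.2 km.

ST-02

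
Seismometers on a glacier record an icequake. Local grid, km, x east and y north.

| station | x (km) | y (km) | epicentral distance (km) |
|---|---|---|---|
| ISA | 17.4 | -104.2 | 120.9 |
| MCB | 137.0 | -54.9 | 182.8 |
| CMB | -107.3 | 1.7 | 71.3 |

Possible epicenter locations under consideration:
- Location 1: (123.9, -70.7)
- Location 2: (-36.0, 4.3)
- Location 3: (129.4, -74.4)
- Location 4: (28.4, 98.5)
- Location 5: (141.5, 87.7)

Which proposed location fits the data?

For each candidate, compare |candidate − station| to the reported distance:
Location 1: residuals ISA 9.3, MCB 162.3, CMB 171.0 → max 171.0 km
Location 2: residuals ISA 0.0, MCB 0.0, CMB 0.0 → max 0.0 km
Location 3: residuals ISA 5.0, MCB 161.9, CMB 177.3 → max 177.3 km
Location 4: residuals ISA 82.1, MCB 5.2, CMB 95.4 → max 95.4 km
Location 5: residuals ISA 107.6, MCB 40.1, CMB 191.9 → max 191.9 km
Only Location 2 has all residuals ≈ 0.

Location 2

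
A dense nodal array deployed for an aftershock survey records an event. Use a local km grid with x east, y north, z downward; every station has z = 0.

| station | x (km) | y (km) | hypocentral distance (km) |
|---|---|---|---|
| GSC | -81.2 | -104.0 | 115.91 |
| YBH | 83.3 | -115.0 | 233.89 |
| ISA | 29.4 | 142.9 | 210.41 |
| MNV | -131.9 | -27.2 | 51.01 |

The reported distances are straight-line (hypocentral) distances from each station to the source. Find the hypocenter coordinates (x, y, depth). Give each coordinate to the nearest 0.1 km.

x ≈ -117.2 km, y ≈ -2.1 km, depth ≈ 41.9 km

Each station gives a sphere (x−x_i)² + (y−y_i)² + z² = d_i² (stations at z=0).
Subtracting the GSC sphere from YBH and ISA: z² cancels, leaving linear equations in x and y:
329.0 x − 22.0 y = -38514.95
221.2 x + 493.8 y = -26961.91
Solving: x ≈ -117.207, y ≈ -2.097 km (keep extra digits for the depth step; rounded: -117.2, -2.1).
Then from the GSC sphere: z² = 115.91² − (x + 81.2)² − (y + 104.0)² with x = -117.207, y = -2.097, so z ≈ 41.886 ≈ 41.9 km.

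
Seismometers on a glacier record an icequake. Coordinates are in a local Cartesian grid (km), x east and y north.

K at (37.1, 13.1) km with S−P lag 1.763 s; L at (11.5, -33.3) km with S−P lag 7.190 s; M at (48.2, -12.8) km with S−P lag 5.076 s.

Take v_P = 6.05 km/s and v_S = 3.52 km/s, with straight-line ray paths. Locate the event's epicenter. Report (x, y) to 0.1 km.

Distance from S−P lag: d = Δt · v_P v_S / (v_P − v_S) = Δt · (6.05·3.52)/(6.05−3.52) ≈ 8.4174·Δt.
So d_K = 14.84, d_L = 60.52, d_M = 42.73 km.
Circle about each station: (x − 37.1)² + (y − 13.1)² = 14.84²; (x − 11.5)² + (y + 33.3)² = 60.52²; (x − 48.2)² + (y + 12.8)² = 42.73².
Subtracting the K equation from the L and M equations removes the quadratic terms:
-51.2 x − 92.8 y = -3749.32
22.2 x − 51.8 y = -666.57
Solving the 2×2 system: x ≈ 28.1, y ≈ 24.9 km.

28.1 km east, 24.9 km north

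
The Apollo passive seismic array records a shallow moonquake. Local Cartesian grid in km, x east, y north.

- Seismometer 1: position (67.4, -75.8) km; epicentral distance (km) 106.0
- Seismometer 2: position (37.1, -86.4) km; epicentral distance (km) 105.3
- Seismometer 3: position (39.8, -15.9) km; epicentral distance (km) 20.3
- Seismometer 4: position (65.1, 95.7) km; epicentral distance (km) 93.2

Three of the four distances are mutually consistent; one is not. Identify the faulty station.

Seismometer 3

Solve using three stations at a time. Using Seismometer 1, Seismometer 2, Seismometer 4 (subtract circle equations pairwise → linear system) gives (x, y) ≈ (15.6, 16.7).
Distances from that point to each station vs reported:
  Seismometer 1: calculated 106.0 vs reported 106.0 → residual 0.0 km
  Seismometer 2: calculated 105.3 vs reported 105.3 → residual 0.0 km
  Seismometer 3: calculated 40.6 vs reported 20.3 → residual 20.3 km
  Seismometer 4: calculated 93.2 vs reported 93.2 → residual 0.0 km
Seismometer 1, Seismometer 2, Seismometer 4 are mutually consistent (residuals ≈ 0); Seismometer 3 is off by 20.3 km.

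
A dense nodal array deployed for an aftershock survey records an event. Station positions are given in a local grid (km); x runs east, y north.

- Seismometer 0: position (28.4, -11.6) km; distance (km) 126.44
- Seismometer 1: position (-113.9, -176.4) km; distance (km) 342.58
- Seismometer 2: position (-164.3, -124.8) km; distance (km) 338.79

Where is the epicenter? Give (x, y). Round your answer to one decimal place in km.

90.4 km east, 98.6 km north

Circle about each station: (x − 28.4)² + (y + 11.6)² = 126.44²; (x + 113.9)² + (y + 176.4)² = 342.58²; (x + 164.3)² + (y + 124.8)² = 338.79².
Subtracting pairs of circle equations eliminates x²+y² and gives linear equations (the radical axes):
-284.6 x − 329.6 y = -58224.93
-385.4 x − 226.4 y = -57163.18
Solving the 2×2 system: x ≈ 90.4, y ≈ 98.6 km.
Check against Seismometer 0 (with the unrounded x, y): √((x − 28.4)²+(y + 11.6)²) = 126.44 ≈ 126.44 km. ✓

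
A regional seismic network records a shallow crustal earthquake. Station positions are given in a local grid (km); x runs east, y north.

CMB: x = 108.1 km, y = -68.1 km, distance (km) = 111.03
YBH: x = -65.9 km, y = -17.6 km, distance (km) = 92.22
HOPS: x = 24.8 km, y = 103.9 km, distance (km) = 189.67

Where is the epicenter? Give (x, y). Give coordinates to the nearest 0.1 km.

Circle about each station: (x − 108.1)² + (y + 68.1)² = 111.03²; (x + 65.9)² + (y + 17.6)² = 92.22²; (x − 24.8)² + (y − 103.9)² = 189.67².
Subtracting the CMB equation from the YBH and HOPS equations removes the quadratic terms:
-348.0 x + 101.0 y = -7847.52
-166.6 x + 344.0 y = -28560.02
Solving the 2×2 system: x ≈ -1.8, y ≈ -83.9 km.

(-1.8, -83.9)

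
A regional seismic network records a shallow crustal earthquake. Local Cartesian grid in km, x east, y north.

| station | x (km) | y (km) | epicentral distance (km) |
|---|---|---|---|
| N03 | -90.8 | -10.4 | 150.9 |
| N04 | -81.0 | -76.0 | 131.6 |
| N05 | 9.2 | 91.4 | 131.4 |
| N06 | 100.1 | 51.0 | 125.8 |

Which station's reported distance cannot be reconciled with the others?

N05

Solve using three stations at a time. Using N03, N04, N06 (subtract circle equations pairwise → linear system) gives (x, y) ≈ (50.1, -64.4).
Distances from that point to each station vs reported:
  N03: calculated 150.9 vs reported 150.9 → residual 0.0 km
  N04: calculated 131.6 vs reported 131.6 → residual 0.0 km
  N05: calculated 161.1 vs reported 131.4 → residual 29.7 km
  N06: calculated 125.8 vs reported 125.8 → residual 0.0 km
N03, N04, N06 are mutually consistent (residuals ≈ 0); N05 is off by 29.7 km.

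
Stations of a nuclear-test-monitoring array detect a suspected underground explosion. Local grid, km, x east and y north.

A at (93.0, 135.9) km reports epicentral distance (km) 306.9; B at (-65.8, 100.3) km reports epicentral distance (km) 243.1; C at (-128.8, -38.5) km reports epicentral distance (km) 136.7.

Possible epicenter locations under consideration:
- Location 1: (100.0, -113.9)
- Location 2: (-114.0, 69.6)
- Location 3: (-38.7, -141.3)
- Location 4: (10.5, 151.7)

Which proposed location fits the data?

For each candidate, compare |candidate − station| to the reported distance:
Location 1: residuals A 57.0, B 27.8, C 104.2 → max 104.2 km
Location 2: residuals A 89.5, B 186.0, C 27.6 → max 186.0 km
Location 3: residuals A 0.0, B 0.0, C 0.0 → max 0.0 km
Location 4: residuals A 222.9, B 151.1, C 99.1 → max 222.9 km
Only Location 3 has all residuals ≈ 0.

Location 3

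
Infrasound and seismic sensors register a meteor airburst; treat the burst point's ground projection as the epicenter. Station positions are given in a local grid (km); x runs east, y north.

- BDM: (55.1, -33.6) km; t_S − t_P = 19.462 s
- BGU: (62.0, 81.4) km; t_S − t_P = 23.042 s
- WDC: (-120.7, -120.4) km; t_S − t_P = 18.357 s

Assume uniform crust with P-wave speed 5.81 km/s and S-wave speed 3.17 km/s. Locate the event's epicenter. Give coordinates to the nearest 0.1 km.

Distance from S−P lag: d = Δt · v_P v_S / (v_P − v_S) = Δt · (5.81·3.17)/(5.81−3.17) ≈ 6.9764·Δt.
So d_BDM = 135.77, d_BGU = 160.75, d_WDC = 128.07 km.
Circle about each station: (x − 55.1)² + (y + 33.6)² = 135.77²; (x − 62.0)² + (y − 81.4)² = 160.75²; (x + 120.7)² + (y + 120.4)² = 128.07².
Subtracting pairs of circle equations eliminates x²+y² and gives linear equations (the radical axes):
13.8 x + 230.0 y = -1102.08
-351.6 x − 173.6 y = 26931.25
Solving the 2×2 system: x ≈ -76.5, y ≈ -0.2 km.

-76.5 km east, -0.2 km north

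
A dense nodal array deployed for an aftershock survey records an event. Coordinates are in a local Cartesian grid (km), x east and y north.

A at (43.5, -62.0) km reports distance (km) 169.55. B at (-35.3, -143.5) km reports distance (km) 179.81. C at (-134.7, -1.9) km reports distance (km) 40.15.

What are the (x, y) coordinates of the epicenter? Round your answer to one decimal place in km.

x ≈ -103.2 km, y ≈ 23.0 km

Circle about each station: (x − 43.5)² + (y + 62.0)² = 169.55²; (x + 35.3)² + (y + 143.5)² = 179.81²; (x + 134.7)² + (y + 1.9)² = 40.15².
Subtracting the A equation from the B and C equations removes the quadratic terms:
-157.6 x − 163.0 y = 12517.66
-356.4 x + 120.2 y = 39546.63
Solving the 2×2 system: x ≈ -103.2, y ≈ 23.0 km.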